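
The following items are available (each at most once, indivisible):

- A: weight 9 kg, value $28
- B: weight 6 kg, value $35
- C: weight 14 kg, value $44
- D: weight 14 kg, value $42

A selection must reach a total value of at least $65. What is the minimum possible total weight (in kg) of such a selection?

Subsets with value ≥ 65, sorted by total weight:
- B+C: weight 20, value 79
- B+D: weight 20, value 77
Minimum weight: 20 kg.

20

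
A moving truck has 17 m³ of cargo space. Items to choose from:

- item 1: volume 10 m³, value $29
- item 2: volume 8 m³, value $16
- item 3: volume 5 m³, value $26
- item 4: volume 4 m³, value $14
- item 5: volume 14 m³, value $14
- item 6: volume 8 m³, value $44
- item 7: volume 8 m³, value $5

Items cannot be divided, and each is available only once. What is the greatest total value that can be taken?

Check high-value combinations within 17 m³:
- item 3+item 4+item 6: volume 5+4+8=17, value 26+14+44=84
- item 3+item 6: volume 5+8=13, value 26+44=70
- item 2+item 6: volume 8+8=16, value 16+44=60
- item 4+item 6: volume 4+8=12, value 14+44=58
Best: $84.

$84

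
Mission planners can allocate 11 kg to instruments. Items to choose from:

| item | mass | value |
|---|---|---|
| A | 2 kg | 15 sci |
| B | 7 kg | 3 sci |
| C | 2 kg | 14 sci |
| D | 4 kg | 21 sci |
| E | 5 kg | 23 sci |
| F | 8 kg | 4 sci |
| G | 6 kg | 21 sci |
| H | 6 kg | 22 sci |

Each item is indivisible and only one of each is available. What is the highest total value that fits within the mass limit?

59 sci

Check high-value combinations within 11 kg:
- A+D+E: mass 2+4+5=11, value 15+21+23=59
- C+D+E: mass 2+4+5=11, value 14+21+23=58
- A+C+E: mass 2+2+5=9, value 15+14+23=52
- A+C+H: mass 2+2+6=10, value 15+14+22=51
Best: 59 sci.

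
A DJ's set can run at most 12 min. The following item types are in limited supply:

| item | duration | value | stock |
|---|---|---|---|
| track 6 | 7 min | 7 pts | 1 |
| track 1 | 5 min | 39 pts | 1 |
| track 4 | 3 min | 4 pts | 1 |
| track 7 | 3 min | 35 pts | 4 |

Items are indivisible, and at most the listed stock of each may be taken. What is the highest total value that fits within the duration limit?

Best selections within duration 12 and stock limits:
- 4×track 7: duration 12, value 140
- 1×track 1 + 2×track 7: duration 11, value 109
Best: 140 pts.

140 pts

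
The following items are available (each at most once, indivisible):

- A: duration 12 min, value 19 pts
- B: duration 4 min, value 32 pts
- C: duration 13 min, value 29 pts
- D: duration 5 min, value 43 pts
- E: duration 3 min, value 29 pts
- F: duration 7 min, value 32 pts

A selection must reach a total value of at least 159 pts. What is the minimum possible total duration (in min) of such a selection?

32

Subsets with value ≥ 159, sorted by total duration:
- B+C+D+E+F: duration 32, value 165
- A+B+C+D+E+F: duration 44, value 184
Minimum duration: 32 min.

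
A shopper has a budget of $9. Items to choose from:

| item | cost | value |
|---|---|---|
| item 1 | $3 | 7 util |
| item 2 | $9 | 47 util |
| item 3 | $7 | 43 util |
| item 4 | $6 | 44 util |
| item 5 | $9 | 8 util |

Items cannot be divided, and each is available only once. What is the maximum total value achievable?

51 util

This is a 0/1 knapsack; check combinations near the capacity.
- item 1+item 4: cost 3+6=9, value 7+44=51
- item 2: cost 9, value 47
- item 4: cost 6, value 44
Best: 51 util.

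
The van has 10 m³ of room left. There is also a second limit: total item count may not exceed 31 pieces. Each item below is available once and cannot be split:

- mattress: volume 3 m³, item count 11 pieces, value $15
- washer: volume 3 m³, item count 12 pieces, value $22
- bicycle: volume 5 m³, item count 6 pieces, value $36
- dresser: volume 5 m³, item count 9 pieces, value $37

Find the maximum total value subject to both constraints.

Feasible sets respecting both limits:
- bicycle+dresser: volume 10, item count 15, value 73
- washer+dresser: volume 8, item count 21, value 59
- washer+bicycle: volume 8, item count 18, value 58
- mattress+dresser: volume 8, item count 20, value 52
Best: $73.

$73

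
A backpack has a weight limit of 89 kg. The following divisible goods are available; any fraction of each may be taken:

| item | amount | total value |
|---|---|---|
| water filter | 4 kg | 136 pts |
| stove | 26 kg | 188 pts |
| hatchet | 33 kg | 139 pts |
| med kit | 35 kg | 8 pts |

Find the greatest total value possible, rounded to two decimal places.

Take in order of value per unit:
- water filter (136/4 per unit): all 4 → value 136, running total 136.00
- stove (188/26 per unit): all 26 → value 188, running total 324.00
- hatchet (139/33 per unit): all 33 → value 139, running total 463.00
- med kit (8/35 per unit): 26 of 35 → value 26×8/35 = 5.9429, running total 468.94
Total 468.94.

468.94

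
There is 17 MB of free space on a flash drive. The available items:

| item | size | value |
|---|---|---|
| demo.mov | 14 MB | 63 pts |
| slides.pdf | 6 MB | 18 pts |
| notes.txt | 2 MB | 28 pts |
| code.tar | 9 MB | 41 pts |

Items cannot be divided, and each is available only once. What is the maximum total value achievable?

Check high-value combinations within 17 MB:
- demo.mov+notes.txt: size 14+2=16, value 63+28=91
- slides.pdf+notes.txt+code.tar: size 6+2+9=17, value 18+28+41=87
- notes.txt+code.tar: size 2+9=11, value 28+41=69
- demo.mov: size 14, value 63
Best: 91 pts.

91 pts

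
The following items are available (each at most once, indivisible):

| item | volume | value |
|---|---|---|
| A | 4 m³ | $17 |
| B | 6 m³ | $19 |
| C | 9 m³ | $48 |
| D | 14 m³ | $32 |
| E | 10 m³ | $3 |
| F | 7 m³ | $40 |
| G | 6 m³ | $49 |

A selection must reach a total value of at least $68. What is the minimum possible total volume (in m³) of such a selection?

12

Subsets with value ≥ 68, sorted by total volume:
- B+G: volume 12, value 68
- F+G: volume 13, value 89
- C+G: volume 15, value 97
Minimum volume: 12 m³.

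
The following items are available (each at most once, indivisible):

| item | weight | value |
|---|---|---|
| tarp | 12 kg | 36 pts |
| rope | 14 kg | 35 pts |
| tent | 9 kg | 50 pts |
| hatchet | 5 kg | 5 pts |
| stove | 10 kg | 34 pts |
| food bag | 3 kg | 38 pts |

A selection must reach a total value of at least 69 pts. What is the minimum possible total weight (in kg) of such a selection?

Subsets with value ≥ 69, sorted by total weight:
- tent+food bag: weight 12, value 88
- stove+food bag: weight 13, value 72
- tarp+food bag: weight 15, value 74
- tent+hatchet+food bag: weight 17, value 93
Minimum weight: 12 kg.

12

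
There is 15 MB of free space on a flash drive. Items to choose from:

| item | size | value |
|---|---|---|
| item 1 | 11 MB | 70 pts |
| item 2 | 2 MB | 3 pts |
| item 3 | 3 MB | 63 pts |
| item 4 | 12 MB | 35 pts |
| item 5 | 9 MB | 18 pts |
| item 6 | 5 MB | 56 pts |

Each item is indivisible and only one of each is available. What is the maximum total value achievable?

133 pts

Check high-value combinations within 15 MB:
- item 1+item 3: size 11+3=14, value 70+63=133
- item 2+item 3+item 6: size 2+3+5=10, value 3+63+56=122
- item 3+item 6: size 3+5=8, value 63+56=119
Best: 133 pts.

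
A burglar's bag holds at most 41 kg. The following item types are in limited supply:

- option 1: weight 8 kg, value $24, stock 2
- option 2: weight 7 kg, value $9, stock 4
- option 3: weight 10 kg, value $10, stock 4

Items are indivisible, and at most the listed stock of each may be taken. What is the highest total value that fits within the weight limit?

Best selections within weight 41 and stock limits:
- 2×option 1 + 2×option 2 + 1×option 3: weight 40, value 76
- 2×option 1 + 3×option 2: weight 37, value 75
- 2×option 1 + 2×option 3: weight 36, value 68
Best: $76.

$76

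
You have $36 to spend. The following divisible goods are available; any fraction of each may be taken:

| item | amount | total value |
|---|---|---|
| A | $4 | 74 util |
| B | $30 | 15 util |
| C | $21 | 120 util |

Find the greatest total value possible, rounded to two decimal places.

199.50

Take in order of value per unit:
- A (74/4 per unit): all 4 → value 74, running total 74.00
- C (120/21 per unit): all 21 → value 120, running total 194.00
- B (15/30 per unit): 11 of 30 → value 11×15/30 = 5.5000, running total 199.50
Total 199.50.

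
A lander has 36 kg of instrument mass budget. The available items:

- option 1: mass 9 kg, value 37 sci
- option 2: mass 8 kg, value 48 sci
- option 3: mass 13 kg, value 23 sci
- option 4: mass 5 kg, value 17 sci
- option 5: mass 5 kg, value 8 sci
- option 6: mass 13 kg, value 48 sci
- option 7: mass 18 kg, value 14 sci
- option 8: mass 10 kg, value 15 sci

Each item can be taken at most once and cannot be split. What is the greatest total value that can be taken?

150 sci

Check high-value combinations within 36 kg:
- option 1+option 2+option 4+option 6: mass 9+8+5+13=35, value 37+48+17+48=150
- option 1+option 2+option 5+option 6: mass 9+8+5+13=35, value 37+48+8+48=141
- option 1+option 2+option 6: mass 9+8+13=30, value 37+48+48=133
- option 2+option 4+option 6+option 8: mass 8+5+13+10=36, value 48+17+48+15=128
- option 1+option 2+option 3+option 4: mass 9+8+13+5=35, value 37+48+23+17=125
Best: 150 sci.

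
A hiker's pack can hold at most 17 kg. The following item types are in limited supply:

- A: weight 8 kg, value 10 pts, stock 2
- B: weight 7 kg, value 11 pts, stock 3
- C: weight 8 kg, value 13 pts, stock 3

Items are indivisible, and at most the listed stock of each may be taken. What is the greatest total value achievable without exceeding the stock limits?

26 pts

Top feasible selections:
- 2×C: weight 16, value 26
- 1×B + 1×C: weight 15, value 24
Best: 26 pts.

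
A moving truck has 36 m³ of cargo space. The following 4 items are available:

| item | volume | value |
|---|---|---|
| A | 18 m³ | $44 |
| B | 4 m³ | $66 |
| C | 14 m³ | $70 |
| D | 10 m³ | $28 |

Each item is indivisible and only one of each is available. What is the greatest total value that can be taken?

This is a 0/1 knapsack; check combinations near the capacity.
- A+B+C: volume 18+4+14=36, value 44+66+70=180
- B+C+D: volume 4+14+10=28, value 66+70+28=164
- A+B+D: volume 18+4+10=32, value 44+66+28=138
Best: $180.

$180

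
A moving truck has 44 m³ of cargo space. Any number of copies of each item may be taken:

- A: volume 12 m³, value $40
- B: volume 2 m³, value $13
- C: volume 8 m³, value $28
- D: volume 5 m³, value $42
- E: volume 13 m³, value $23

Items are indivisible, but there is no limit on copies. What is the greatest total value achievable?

$362

Best value-per-unit is D at 42/5; filling with it alone gives 8×42 = 336.
Optimal mix: 2×B + 8×D → volume 44, value 362.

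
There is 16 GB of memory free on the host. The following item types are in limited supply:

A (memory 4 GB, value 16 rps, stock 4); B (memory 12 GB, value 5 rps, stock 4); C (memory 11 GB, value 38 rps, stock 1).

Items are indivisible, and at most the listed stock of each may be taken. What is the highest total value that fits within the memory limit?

Top feasible selections:
- 4×A: memory 16, value 64
- 1×A + 1×C: memory 15, value 54
Best: 64 rps.

64 rps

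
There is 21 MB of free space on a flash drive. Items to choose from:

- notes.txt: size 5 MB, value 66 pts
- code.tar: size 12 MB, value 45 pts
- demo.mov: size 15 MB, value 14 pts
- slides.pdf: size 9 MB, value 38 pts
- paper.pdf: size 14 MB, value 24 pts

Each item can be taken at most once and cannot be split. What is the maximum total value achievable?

Check high-value combinations within 21 MB:
- notes.txt+code.tar: size 5+12=17, value 66+45=111
- notes.txt+slides.pdf: size 5+9=14, value 66+38=104
- notes.txt+paper.pdf: size 5+14=19, value 66+24=90
- code.tar+slides.pdf: size 12+9=21, value 45+38=83
- notes.txt+demo.mov: size 5+15=20, value 66+14=80
Best: 111 pts.

111 pts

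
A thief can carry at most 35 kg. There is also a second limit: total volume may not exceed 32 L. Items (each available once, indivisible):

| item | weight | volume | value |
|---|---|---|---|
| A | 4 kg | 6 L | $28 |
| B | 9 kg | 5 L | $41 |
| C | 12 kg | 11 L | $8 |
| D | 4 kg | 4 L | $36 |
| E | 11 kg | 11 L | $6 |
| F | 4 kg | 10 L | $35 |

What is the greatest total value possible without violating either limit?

Feasible sets respecting both limits:
- A+B+D+F: weight 21, volume 25, value 140
- B+C+D+F: weight 29, volume 30, value 120
- B+D+E+F: weight 28, volume 30, value 118
- A+B+C+D: weight 29, volume 26, value 113
Best: $140.

$140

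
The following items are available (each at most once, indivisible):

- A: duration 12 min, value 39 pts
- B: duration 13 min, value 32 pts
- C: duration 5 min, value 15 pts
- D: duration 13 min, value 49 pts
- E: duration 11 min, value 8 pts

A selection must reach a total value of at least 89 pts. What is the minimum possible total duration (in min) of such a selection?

30

Subsets with value ≥ 89, sorted by total duration:
- A+C+D: duration 30, value 103
- B+C+D: duration 31, value 96
- A+D+E: duration 36, value 96
Minimum duration: 30 min.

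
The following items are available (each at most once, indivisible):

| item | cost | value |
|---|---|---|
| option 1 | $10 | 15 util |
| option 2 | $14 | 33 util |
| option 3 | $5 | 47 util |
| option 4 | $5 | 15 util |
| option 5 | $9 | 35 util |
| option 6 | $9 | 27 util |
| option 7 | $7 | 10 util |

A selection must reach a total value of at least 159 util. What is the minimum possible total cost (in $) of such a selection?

49

Subsets with value ≥ 159, sorted by total cost:
- option 2+option 3+option 4+option 5+option 6+option 7: cost 49, value 167
- option 1+option 2+option 3+option 4+option 5+option 6: cost 52, value 172
- option 1+option 2+option 3+option 5+option 6+option 7: cost 54, value 167
- option 1+option 2+option 3+option 4+option 5+option 6+option 7: cost 59, value 182
Minimum cost: 49 $.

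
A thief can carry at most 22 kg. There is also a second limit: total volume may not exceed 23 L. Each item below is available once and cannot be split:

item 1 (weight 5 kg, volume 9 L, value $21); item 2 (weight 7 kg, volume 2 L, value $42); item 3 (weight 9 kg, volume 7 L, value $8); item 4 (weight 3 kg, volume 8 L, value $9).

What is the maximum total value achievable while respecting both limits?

Feasible sets respecting both limits:
- item 1+item 2+item 4: weight 15, volume 19, value 72
- item 1+item 2+item 3: weight 21, volume 18, value 71
- item 1+item 2: weight 12, volume 11, value 63
- item 2+item 3+item 4: weight 19, volume 17, value 59
Best: $72.

$72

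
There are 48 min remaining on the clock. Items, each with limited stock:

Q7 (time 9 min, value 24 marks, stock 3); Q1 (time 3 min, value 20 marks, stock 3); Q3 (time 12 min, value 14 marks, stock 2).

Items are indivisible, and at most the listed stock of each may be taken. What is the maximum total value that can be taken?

Best selections within time 48 and stock limits:
- 3×Q7 + 3×Q1 + 1×Q3: time 48, value 146
- 3×Q7 + 3×Q1: time 36, value 132
Best: 146 marks.

146 marks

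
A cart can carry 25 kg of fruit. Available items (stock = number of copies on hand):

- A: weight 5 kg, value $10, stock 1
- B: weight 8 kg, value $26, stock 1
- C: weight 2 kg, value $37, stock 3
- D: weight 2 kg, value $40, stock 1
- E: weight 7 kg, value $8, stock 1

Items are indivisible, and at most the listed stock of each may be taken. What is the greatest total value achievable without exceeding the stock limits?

Top feasible selections:
- 1×A + 1×B + 3×C + 1×D: weight 21, value 187
- 1×B + 3×C + 1×D + 1×E: weight 23, value 185
Best: $187.

$187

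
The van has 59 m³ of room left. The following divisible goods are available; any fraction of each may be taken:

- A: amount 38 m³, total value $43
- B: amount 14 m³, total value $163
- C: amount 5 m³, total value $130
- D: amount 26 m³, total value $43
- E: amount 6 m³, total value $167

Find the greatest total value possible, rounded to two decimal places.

Take in order of value per unit:
- E (167/6 per unit): all 6 → value 167, running total 167.00
- C (130/5 per unit): all 5 → value 130, running total 297.00
- B (163/14 per unit): all 14 → value 163, running total 460.00
- D (43/26 per unit): all 26 → value 43, running total 503.00
- A (43/38 per unit): 8 of 38 → value 8×43/38 = 9.0526, running total 512.05
Total 512.05.

512.05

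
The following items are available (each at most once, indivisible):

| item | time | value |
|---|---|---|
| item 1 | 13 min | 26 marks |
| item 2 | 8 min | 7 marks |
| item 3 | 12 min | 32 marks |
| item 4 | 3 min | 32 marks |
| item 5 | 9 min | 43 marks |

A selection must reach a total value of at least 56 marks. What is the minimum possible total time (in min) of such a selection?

Subsets with value ≥ 56, sorted by total time:
- item 4+item 5: time 12, value 75
- item 3+item 4: time 15, value 64
- item 1+item 4: time 16, value 58
Minimum time: 12 min.

12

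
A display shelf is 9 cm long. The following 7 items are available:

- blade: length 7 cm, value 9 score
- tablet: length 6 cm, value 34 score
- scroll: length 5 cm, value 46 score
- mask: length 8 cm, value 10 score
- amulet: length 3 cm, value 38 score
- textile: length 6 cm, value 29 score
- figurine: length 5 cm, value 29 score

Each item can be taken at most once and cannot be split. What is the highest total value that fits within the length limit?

84 score

Check high-value combinations within 9 cm:
- scroll+amulet: length 5+3=8, value 46+38=84
- tablet+amulet: length 6+3=9, value 34+38=72
- amulet+figurine: length 3+5=8, value 38+29=67
- amulet+textile: length 3+6=9, value 38+29=67
- scroll: length 5, value 46
Best: 84 score.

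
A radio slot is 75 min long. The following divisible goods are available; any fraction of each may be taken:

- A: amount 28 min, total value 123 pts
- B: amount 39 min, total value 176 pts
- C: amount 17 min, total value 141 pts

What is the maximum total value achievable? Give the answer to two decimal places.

Take in order of value per unit:
- C (141/17 per unit): all 17 → value 141, running total 141.00
- B (176/39 per unit): all 39 → value 176, running total 317.00
- A (123/28 per unit): 19 of 28 → value 19×123/28 = 83.4643, running total 400.46
Total 400.46.

400.46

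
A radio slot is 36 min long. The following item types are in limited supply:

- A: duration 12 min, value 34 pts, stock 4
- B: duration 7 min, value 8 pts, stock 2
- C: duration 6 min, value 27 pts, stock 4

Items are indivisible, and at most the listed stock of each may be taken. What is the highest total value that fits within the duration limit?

Top feasible selections:
- 1×A + 4×C: duration 36, value 142
- 2×A + 2×C: duration 36, value 122
Best: 142 pts.

142 pts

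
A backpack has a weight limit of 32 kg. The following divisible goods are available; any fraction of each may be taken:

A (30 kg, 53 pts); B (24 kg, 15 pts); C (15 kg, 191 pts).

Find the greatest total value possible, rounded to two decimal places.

221.03

Take in order of value per unit:
- C (191/15 per unit): all 15 → value 191, running total 191.00
- A (53/30 per unit): 17 of 30 → value 17×53/30 = 30.0333, running total 221.03
Total 221.03.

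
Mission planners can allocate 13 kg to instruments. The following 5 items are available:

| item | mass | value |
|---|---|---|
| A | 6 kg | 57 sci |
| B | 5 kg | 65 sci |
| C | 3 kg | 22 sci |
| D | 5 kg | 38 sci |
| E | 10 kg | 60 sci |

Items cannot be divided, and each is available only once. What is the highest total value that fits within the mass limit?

Check high-value combinations within 13 kg:
- B+C+D: mass 5+3+5=13, value 65+22+38=125
- A+B: mass 6+5=11, value 57+65=122
- B+D: mass 5+5=10, value 65+38=103
Best: 125 sci.

125 sci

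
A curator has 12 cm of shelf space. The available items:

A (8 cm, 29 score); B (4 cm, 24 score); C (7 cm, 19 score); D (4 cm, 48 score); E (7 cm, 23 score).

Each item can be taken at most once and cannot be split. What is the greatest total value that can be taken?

77 score

Check high-value combinations within 12 cm:
- A+D: length 8+4=12, value 29+48=77
- B+D: length 4+4=8, value 24+48=72
- D+E: length 4+7=11, value 48+23=71
- C+D: length 7+4=11, value 19+48=67
- A+B: length 8+4=12, value 29+24=53
Best: 77 score.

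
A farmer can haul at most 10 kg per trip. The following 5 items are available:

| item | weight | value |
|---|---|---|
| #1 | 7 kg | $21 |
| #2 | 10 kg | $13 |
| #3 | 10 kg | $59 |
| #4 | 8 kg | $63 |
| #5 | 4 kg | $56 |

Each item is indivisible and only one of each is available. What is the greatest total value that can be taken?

$63

Check high-value combinations within 10 kg:
- #4: weight 8, value 63
- #3: weight 10, value 59
- #5: weight 4, value 56
- #1: weight 7, value 21
Best: $63.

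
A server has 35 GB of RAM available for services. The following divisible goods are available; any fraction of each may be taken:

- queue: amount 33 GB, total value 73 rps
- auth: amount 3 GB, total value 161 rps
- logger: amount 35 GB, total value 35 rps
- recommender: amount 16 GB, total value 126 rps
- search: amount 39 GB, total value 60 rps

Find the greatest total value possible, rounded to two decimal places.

322.39

Take in order of value per unit:
- auth (161/3 per unit): all 3 → value 161, running total 161.00
- recommender (126/16 per unit): all 16 → value 126, running total 287.00
- queue (73/33 per unit): 16 of 33 → value 16×73/33 = 35.3939, running total 322.39
Total 322.39.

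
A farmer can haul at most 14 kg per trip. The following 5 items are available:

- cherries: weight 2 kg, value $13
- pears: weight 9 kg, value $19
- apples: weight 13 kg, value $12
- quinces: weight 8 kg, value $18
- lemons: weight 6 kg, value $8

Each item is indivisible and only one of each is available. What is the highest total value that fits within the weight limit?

Check high-value combinations within 14 kg:
- cherries+pears: weight 2+9=11, value 13+19=32
- cherries+quinces: weight 2+8=10, value 13+18=31
- quinces+lemons: weight 8+6=14, value 18+8=26
- cherries+lemons: weight 2+6=8, value 13+8=21
Best: $32.

$32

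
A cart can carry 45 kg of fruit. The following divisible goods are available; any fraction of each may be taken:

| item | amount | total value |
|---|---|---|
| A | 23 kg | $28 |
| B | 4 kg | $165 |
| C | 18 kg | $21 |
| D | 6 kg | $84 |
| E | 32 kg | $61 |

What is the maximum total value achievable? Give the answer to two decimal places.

313.65

Take in order of value per unit:
- B (165/4 per unit): all 4 → value 165, running total 165.00
- D (84/6 per unit): all 6 → value 84, running total 249.00
- E (61/32 per unit): all 32 → value 61, running total 310.00
- A (28/23 per unit): 3 of 23 → value 3×28/23 = 3.6522, running total 313.65
Total 313.65.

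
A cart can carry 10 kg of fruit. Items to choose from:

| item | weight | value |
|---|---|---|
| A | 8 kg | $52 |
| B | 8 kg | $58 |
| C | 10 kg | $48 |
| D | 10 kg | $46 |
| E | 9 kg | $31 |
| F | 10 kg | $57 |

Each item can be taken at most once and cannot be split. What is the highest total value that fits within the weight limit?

Check high-value combinations within 10 kg:
- B: weight 8, value 58
- F: weight 10, value 57
- A: weight 8, value 52
Best: $58.

$58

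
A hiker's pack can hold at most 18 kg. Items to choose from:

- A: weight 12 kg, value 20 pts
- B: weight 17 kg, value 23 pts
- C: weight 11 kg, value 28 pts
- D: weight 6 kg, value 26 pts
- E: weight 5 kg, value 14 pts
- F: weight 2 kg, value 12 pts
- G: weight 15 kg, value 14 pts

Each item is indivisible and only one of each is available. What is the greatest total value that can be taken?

Check high-value combinations within 18 kg:
- C+D: weight 11+6=17, value 28+26=54
- C+E+F: weight 11+5+2=18, value 28+14+12=54
- D+E+F: weight 6+5+2=13, value 26+14+12=52
Best: 54 pts.

54 pts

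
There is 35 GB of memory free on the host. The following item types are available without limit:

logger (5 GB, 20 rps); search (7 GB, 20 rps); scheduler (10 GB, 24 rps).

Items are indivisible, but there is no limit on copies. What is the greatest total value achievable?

140 rps

Best value-per-unit is logger at 20/5, and filling with it alone uses memory 7×5=35. No mix of the others beats 7×20 = 140.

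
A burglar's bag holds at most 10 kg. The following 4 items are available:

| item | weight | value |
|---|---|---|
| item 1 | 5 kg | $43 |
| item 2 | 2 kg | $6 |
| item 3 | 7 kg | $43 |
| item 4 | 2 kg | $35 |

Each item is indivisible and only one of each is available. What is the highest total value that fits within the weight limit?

This is a 0/1 knapsack; check combinations near the capacity.
- item 1+item 2+item 4: weight 5+2+2=9, value 43+6+35=84
- item 1+item 4: weight 5+2=7, value 43+35=78
- item 3+item 4: weight 7+2=9, value 43+35=78
- item 1+item 2: weight 5+2=7, value 43+6=49
- item 2+item 3: weight 2+7=9, value 6+43=49
Best: $84.

$84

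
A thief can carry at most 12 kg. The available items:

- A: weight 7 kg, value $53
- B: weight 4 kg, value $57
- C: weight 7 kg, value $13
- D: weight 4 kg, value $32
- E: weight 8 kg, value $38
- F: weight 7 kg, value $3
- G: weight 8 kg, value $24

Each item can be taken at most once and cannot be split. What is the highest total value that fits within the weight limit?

This is a 0/1 knapsack; check combinations near the capacity.
- A+B: weight 7+4=11, value 53+57=110
- B+E: weight 4+8=12, value 57+38=95
- B+D: weight 4+4=8, value 57+32=89
- A+D: weight 7+4=11, value 53+32=85
- B+G: weight 4+8=12, value 57+24=81
Best: $110.

$110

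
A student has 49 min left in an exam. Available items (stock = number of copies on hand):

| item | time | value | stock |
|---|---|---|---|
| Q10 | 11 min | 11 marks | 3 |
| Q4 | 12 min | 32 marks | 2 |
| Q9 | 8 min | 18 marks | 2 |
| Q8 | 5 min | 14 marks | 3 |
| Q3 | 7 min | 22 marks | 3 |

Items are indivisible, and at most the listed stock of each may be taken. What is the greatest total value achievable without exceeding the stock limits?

Top feasible selections:
- 1×Q4 + 3×Q8 + 3×Q3: time 48, value 140
- 2×Q4 + 2×Q8 + 2×Q3: time 48, value 136
- 1×Q4 + 1×Q9 + 3×Q8 + 2×Q3: time 49, value 136
- 1×Q4 + 2×Q9 + 3×Q3: time 49, value 134
Best: 140 marks.

140 marks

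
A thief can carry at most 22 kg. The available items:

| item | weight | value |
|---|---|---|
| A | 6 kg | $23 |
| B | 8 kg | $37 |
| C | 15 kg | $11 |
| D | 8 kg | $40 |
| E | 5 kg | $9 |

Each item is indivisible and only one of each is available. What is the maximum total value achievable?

Check high-value combinations within 22 kg:
- A+B+D: weight 6+8+8=22, value 23+37+40=100
- B+D+E: weight 8+8+5=21, value 37+40+9=86
- B+D: weight 8+8=16, value 37+40=77
- A+D+E: weight 6+8+5=19, value 23+40+9=72
Best: $100.

$100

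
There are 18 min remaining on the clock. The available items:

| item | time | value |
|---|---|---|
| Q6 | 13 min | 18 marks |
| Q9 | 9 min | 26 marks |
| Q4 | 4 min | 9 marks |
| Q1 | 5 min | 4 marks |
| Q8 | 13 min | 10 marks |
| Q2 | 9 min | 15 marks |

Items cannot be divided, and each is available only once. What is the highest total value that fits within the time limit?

41 marks

Check high-value combinations within 18 min:
- Q9+Q2: time 9+9=18, value 26+15=41
- Q9+Q4+Q1: time 9+4+5=18, value 26+9+4=39
- Q9+Q4: time 9+4=13, value 26+9=35
- Q9+Q1: time 9+5=14, value 26+4=30
Best: 41 marks.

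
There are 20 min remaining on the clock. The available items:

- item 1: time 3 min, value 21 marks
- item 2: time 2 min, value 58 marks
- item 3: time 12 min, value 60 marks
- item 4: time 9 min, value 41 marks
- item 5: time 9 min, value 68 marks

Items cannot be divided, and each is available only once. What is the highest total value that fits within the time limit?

167 marks

Check high-value combinations within 20 min:
- item 2+item 4+item 5: time 2+9+9=20, value 58+41+68=167
- item 1+item 2+item 5: time 3+2+9=14, value 21+58+68=147
- item 1+item 2+item 3: time 3+2+12=17, value 21+58+60=139
- item 2+item 5: time 2+9=11, value 58+68=126
- item 1+item 2+item 4: time 3+2+9=14, value 21+58+41=120
Best: 167 marks.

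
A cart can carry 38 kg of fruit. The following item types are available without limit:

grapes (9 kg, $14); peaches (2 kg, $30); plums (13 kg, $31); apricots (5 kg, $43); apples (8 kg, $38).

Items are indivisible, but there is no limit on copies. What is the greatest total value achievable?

$570

Best value-per-unit is peaches at 30/2, and filling with it alone uses weight 19×2=38. No mix of the others beats 19×30 = 570.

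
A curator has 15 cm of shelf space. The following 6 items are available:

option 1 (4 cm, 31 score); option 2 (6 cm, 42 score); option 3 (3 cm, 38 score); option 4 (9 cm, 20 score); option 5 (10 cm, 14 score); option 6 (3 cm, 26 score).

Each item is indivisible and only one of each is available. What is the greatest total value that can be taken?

111 score

Check high-value combinations within 15 cm:
- option 1+option 2+option 3: length 4+6+3=13, value 31+42+38=111
- option 2+option 3+option 6: length 6+3+3=12, value 42+38+26=106
- option 1+option 2+option 6: length 4+6+3=13, value 31+42+26=99
Best: 111 score.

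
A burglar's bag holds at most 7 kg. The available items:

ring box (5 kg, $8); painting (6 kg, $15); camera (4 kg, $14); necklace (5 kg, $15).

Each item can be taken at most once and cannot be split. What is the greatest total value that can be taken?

$15

Check high-value combinations within 7 kg:
- necklace: weight 5, value 15
- painting: weight 6, value 15
- camera: weight 4, value 14
Best: $15.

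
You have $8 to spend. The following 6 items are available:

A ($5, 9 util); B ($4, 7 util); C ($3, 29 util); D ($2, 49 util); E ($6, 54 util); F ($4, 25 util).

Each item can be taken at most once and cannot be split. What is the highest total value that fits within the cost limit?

Check high-value combinations within $8:
- D+E: cost 2+6=8, value 49+54=103
- C+D: cost 3+2=5, value 29+49=78
- D+F: cost 2+4=6, value 49+25=74
- A+D: cost 5+2=7, value 9+49=58
Best: 103 util.

103 util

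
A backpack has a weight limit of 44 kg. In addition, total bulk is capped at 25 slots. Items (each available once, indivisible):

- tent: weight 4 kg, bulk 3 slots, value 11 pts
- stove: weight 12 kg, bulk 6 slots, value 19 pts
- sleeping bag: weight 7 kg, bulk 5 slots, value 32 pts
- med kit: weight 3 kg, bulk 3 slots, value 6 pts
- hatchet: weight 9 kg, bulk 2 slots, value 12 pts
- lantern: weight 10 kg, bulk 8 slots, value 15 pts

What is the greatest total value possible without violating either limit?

89 pts

Feasible sets respecting both limits:
- tent+stove+sleeping bag+hatchet+lantern: weight 42, bulk 24, value 89
- stove+sleeping bag+med kit+hatchet+lantern: weight 41, bulk 24, value 84
- tent+stove+sleeping bag+med kit+lantern: weight 36, bulk 25, value 83
- tent+stove+sleeping bag+med kit+hatchet: weight 35, bulk 19, value 80
Best: 89 pts.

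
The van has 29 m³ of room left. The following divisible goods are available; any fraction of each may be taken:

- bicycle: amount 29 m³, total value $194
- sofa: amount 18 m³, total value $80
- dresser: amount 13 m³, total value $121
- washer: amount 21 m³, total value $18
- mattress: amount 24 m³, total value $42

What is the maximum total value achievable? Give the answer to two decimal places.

Take in order of value per unit:
- dresser (121/13 per unit): all 13 → value 121, running total 121.00
- bicycle (194/29 per unit): 16 of 29 → value 16×194/29 = 107.0345, running total 228.03
Total 228.03.

228.03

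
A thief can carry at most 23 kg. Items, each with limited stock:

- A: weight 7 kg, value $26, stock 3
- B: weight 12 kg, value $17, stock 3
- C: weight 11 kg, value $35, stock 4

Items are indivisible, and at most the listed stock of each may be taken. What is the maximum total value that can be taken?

$78

Best selections within weight 23 and stock limits:
- 3×A: weight 21, value 78
- 2×C: weight 22, value 70
Best: $78.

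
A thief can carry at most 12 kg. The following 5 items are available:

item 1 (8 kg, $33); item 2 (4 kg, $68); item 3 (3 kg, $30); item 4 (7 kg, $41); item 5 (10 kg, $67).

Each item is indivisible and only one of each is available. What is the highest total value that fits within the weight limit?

Check high-value combinations within 12 kg:
- item 2+item 4: weight 4+7=11, value 68+41=109
- item 1+item 2: weight 8+4=12, value 33+68=101
- item 2+item 3: weight 4+3=7, value 68+30=98
- item 3+item 4: weight 3+7=10, value 30+41=71
- item 2: weight 4, value 68
Best: $109.

$109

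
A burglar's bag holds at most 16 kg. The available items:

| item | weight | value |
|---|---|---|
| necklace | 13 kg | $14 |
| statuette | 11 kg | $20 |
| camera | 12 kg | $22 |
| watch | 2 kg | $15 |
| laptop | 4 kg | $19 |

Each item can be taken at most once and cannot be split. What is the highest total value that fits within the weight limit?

Check high-value combinations within 16 kg:
- camera+laptop: weight 12+4=16, value 22+19=41
- statuette+laptop: weight 11+4=15, value 20+19=39
- camera+watch: weight 12+2=14, value 22+15=37
- statuette+watch: weight 11+2=13, value 20+15=35
- watch+laptop: weight 2+4=6, value 15+19=34
Best: $41.

$41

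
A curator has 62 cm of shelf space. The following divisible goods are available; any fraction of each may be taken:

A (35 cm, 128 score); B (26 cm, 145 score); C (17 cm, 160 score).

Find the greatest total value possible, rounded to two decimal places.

Take in order of value per unit:
- C (160/17 per unit): all 17 → value 160, running total 160.00
- B (145/26 per unit): all 26 → value 145, running total 305.00
- A (128/35 per unit): 19 of 35 → value 19×128/35 = 69.4857, running total 374.49
Total 374.49.

374.49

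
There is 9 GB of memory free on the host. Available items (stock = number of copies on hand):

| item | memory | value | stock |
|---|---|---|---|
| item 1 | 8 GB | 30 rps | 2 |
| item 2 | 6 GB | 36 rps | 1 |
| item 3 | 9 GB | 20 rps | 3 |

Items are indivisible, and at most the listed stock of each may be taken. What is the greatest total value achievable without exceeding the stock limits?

36 rps

Best selections within memory 9 and stock limits:
- 1×item 2: memory 6, value 36
- 1×item 1: memory 8, value 30
- 1×item 3: memory 9, value 20
Best: 36 rps.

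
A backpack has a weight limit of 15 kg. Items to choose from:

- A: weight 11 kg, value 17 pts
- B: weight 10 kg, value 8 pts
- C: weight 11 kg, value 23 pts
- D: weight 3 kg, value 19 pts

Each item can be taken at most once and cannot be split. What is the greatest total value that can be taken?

Check high-value combinations within 15 kg:
- C+D: weight 11+3=14, value 23+19=42
- A+D: weight 11+3=14, value 17+19=36
- B+D: weight 10+3=13, value 8+19=27
Best: 42 pts.

42 pts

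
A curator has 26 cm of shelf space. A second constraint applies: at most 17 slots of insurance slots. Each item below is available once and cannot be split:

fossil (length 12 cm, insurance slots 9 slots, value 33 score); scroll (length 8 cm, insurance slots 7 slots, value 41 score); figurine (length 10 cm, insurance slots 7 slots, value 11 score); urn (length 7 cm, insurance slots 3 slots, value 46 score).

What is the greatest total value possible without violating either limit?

Feasible sets respecting both limits:
- scroll+figurine+urn: length 25, insurance slots 17, value 98
- scroll+urn: length 15, insurance slots 10, value 87
- fossil+urn: length 19, insurance slots 12, value 79
- fossil+scroll: length 20, insurance slots 16, value 74
Best: 98 score.

98 score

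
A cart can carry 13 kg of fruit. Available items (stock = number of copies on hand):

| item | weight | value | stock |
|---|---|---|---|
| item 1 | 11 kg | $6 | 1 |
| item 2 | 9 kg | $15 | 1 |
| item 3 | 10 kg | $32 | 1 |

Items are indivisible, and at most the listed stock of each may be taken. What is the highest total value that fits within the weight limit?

Best selections within weight 13 and stock limits:
- 1×item 3: weight 10, value 32
- 1×item 2: weight 9, value 15
- 1×item 1: weight 11, value 6
Best: $32.

$32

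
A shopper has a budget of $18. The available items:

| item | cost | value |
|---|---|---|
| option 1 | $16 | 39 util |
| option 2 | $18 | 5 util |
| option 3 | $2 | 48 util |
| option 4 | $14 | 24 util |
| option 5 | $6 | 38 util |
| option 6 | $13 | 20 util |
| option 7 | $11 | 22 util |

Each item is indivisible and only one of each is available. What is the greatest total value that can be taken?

Check high-value combinations within $18:
- option 1+option 3: cost 16+2=18, value 39+48=87
- option 3+option 5: cost 2+6=8, value 48+38=86
- option 3+option 4: cost 2+14=16, value 48+24=72
Best: 87 util.

87 util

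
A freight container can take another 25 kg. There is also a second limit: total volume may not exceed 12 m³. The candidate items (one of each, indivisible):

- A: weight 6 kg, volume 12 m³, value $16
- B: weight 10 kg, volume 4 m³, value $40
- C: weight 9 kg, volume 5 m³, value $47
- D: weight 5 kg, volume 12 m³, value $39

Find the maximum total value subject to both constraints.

$87

Feasible sets respecting both limits:
- B+C: weight 19, volume 9, value 87
- C: weight 9, volume 5, value 47
- B: weight 10, volume 4, value 40
- D: weight 5, volume 12, value 39
Best: $87.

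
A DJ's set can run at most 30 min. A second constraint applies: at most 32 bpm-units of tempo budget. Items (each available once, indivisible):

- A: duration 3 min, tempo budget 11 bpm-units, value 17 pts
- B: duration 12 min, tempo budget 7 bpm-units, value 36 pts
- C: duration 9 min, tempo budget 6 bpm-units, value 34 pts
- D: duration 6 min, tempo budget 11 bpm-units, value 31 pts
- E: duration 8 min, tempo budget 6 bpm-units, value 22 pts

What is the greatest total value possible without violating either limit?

101 pts

Feasible sets respecting both limits:
- B+C+D: duration 27, tempo budget 24, value 101
- B+C+E: duration 29, tempo budget 19, value 92
- B+D+E: duration 26, tempo budget 24, value 89
Best: 101 pts.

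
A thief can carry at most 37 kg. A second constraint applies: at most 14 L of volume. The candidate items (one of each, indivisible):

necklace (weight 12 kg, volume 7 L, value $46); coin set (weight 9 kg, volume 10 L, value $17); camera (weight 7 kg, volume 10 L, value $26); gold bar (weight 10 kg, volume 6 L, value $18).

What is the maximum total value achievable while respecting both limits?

Feasible sets respecting both limits:
- necklace+gold bar: weight 22, volume 13, value 64
- necklace: weight 12, volume 7, value 46
- camera: weight 7, volume 10, value 26
- gold bar: weight 10, volume 6, value 18
Best: $64.

$64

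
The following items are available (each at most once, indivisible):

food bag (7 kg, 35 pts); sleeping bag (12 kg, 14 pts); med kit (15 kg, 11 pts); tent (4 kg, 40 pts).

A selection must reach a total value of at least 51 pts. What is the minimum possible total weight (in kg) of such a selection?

Subsets with value ≥ 51, sorted by total weight:
- food bag+tent: weight 11, value 75
- sleeping bag+tent: weight 16, value 54
Minimum weight: 11 kg.

11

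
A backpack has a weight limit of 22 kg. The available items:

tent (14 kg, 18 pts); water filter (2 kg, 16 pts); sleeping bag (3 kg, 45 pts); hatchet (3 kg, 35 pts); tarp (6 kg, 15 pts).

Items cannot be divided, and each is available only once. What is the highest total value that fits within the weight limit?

114 pts

This is a 0/1 knapsack; check combinations near the capacity.
- tent+water filter+sleeping bag+hatchet: weight 14+2+3+3=22, value 18+16+45+35=114
- water filter+sleeping bag+hatchet+tarp: weight 2+3+3+6=14, value 16+45+35+15=111
- tent+sleeping bag+hatchet: weight 14+3+3=20, value 18+45+35=98
- water filter+sleeping bag+hatchet: weight 2+3+3=8, value 16+45+35=96
Best: 114 pts.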